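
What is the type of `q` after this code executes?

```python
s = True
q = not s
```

'not' always returns bool

bool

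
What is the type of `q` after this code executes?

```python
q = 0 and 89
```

'and' returns the first falsy value (0, which is int)

int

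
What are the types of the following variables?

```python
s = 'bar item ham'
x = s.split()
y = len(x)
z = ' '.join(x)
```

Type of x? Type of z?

str.split() returns list; str.join() returns str

list, str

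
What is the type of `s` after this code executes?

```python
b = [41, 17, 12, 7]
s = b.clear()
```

list.clear() returns None

NoneType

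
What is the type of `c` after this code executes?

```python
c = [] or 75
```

'or' returns first truthy value (75, which is int)

int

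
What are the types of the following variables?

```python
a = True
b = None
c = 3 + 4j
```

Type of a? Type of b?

a is bool; b is NoneType

bool, NoneType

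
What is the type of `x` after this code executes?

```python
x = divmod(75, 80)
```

divmod() returns a tuple (quotient, remainder)

tuple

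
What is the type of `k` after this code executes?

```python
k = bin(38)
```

bin() returns str representation

str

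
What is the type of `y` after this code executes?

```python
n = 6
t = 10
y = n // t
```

int // int returns int (6 // 10 = 0)

int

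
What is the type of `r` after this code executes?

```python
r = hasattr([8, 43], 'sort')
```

hasattr() returns bool

bool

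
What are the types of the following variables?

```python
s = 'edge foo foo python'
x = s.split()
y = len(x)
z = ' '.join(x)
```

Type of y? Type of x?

len() returns int; str.split() returns list

int, list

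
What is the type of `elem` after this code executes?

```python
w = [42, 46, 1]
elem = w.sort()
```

list.sort() returns None (sorts in place)

NoneType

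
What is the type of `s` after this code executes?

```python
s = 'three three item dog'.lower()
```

str.lower() returns str

str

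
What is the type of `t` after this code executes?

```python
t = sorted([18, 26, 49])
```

sorted() always returns list

list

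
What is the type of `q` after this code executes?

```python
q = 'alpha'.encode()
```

str.encode() returns bytes

bytes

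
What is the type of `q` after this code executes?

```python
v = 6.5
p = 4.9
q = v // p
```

float // float returns float (floor division preserves float type)

float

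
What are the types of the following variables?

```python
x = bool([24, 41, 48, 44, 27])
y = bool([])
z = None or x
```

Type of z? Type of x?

None or <bool> returns the bool; bool() returns bool

bool, bool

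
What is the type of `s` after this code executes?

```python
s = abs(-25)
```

abs() of int returns int

int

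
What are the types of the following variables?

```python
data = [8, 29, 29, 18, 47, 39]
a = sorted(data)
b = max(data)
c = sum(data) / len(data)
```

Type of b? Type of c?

max of ints returns int; int / int returns float

int, float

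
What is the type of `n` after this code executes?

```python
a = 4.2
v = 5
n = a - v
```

float - int returns float (4.2 - 5 = -0.8)

float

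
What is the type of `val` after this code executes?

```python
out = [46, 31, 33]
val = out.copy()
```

list.copy() returns list

list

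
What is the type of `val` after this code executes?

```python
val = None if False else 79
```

Ternary: condition is False, else branch (79) taken → int

int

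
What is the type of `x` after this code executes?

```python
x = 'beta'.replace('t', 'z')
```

str.replace() returns str

str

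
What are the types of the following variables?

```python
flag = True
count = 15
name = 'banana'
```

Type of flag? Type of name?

flag is bool; name is str

bool, str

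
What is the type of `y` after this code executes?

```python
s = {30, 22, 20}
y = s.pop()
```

Popping from a set of ints returns int

int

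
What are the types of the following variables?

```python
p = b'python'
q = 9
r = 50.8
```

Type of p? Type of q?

p is bytes; q is int

bytes, int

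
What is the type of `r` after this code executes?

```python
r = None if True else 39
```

Ternary: condition is True, if branch (None) taken → NoneType

NoneType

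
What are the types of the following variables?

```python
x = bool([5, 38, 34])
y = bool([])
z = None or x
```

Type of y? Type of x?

bool() returns bool; bool() returns bool

bool, bool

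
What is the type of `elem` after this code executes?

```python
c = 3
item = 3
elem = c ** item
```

int ** positive int returns int (3 ** 3 = 27)

int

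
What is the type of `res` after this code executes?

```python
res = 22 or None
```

'or' returns first truthy value (22, int)

int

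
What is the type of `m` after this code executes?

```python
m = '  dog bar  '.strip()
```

str.strip() returns str

str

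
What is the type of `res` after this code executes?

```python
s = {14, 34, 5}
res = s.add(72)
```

set.add() returns None (mutates in place)

NoneType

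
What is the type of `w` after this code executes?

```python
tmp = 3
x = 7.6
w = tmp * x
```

int * float returns float (3 * 7.6 = 22.8)

float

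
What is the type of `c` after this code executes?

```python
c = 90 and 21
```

'and' returns the last value when all truthy (21, which is int)

int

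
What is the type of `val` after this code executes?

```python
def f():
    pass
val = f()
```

A function with no return statement returns None

NoneType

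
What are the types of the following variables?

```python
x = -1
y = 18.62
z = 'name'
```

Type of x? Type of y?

x is int; y is float

int, float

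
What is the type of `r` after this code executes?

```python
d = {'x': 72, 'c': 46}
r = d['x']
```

Accessing dict[str, int] with key 'x' returns int value 72

int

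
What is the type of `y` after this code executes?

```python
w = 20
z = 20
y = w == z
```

Equality comparison returns bool

bool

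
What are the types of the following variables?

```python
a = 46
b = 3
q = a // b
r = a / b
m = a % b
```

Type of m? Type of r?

int % int returns int; int / int returns float

int, float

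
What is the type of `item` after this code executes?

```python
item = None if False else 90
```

Ternary: condition is False, else branch (90) taken → int

int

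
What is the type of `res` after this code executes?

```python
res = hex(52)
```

hex() returns str representation

str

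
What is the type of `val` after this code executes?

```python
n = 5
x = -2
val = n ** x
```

int ** negative int returns float

float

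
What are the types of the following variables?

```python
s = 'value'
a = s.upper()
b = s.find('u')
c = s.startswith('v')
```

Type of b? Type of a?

str.find() returns int; str.upper() returns str

int, str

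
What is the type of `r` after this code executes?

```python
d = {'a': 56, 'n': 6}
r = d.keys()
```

.keys() returns a dict_keys view object

dict_keys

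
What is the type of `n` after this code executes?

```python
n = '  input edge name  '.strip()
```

str.strip() returns str

str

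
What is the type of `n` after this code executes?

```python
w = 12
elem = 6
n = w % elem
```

int % int returns int (12 % 6 = 0)

int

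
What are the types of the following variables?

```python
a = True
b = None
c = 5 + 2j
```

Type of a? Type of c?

a is bool; c is complex

bool, complex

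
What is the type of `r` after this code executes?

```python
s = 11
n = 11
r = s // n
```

int // int returns int (11 // 11 = 1)

int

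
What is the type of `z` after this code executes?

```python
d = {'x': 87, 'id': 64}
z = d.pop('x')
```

dict.pop() returns the value (int)

int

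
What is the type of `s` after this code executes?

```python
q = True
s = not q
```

'not' always returns bool

bool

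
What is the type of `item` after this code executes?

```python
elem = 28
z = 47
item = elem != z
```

Comparison operators return bool

bool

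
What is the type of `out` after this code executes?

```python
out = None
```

None has type NoneType

NoneType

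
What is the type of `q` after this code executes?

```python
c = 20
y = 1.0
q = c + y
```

int + float returns float (20 + 1.0 = 21.0)

float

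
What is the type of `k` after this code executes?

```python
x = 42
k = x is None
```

'is' comparison returns bool

bool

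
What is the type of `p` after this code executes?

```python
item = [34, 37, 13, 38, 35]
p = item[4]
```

Indexing a list of ints returns int (item[4] = 35)

int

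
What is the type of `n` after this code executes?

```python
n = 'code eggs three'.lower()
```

str.lower() returns str

str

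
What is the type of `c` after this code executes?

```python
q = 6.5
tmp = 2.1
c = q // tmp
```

float // float returns float (floor division preserves float type)

float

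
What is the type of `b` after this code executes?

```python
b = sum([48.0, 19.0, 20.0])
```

sum() of floats returns float

float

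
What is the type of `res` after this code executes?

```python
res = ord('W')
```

ord() returns int (Unicode code point)

int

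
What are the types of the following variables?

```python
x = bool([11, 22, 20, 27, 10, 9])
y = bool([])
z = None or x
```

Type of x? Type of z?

bool() returns bool; None or <bool> returns the bool

bool, bool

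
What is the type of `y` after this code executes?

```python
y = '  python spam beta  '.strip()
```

str.strip() returns str

str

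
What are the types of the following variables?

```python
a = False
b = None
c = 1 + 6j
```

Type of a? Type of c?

a is bool; c is complex

bool, complex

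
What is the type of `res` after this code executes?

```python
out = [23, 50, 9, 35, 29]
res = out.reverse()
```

list.reverse() returns None

NoneType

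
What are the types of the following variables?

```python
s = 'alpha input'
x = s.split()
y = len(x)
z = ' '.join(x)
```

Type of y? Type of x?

len() returns int; str.split() returns list

int, list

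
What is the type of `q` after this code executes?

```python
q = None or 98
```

'or' with None returns the other value (98, int)

int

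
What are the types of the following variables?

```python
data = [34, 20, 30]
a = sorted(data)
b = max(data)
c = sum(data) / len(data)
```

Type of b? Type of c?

max of ints returns int; int / int returns float

int, float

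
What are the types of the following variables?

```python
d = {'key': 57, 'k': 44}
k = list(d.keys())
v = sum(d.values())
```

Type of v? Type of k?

sum of int values returns int; list(...) returns list

int, list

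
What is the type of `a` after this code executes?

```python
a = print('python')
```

print() returns None

NoneType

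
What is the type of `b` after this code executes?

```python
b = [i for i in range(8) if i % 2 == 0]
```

A list comprehension [...] produces a list

list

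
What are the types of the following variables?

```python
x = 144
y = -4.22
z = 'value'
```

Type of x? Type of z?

x is int; z is str

int, str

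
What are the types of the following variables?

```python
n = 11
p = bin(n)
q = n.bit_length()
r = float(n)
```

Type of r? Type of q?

float() returns float; int.bit_length() returns int

float, int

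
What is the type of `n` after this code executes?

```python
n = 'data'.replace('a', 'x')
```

str.replace() returns str

str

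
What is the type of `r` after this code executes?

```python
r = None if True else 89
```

Ternary: condition is True, if branch (None) taken → NoneType

NoneType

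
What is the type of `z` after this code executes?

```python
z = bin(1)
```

bin() returns str representation

str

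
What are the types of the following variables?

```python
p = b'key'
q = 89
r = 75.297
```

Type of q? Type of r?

q is int; r is float

int, float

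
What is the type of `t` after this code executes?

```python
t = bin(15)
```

bin() returns str representation

str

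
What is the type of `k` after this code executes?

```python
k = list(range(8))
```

list(range(...)) returns list

list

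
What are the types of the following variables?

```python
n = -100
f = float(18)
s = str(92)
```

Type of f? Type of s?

f is float; s is str

float, str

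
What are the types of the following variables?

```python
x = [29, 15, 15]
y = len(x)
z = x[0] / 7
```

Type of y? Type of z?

len() returns int; int / int returns float

int, float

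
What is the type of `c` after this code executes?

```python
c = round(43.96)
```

round() with no ndigits arg returns int

int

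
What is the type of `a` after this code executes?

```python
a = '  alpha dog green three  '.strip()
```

str.strip() returns str

str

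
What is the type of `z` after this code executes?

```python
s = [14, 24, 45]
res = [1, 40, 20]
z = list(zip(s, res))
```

list(zip(...)) returns a list of tuples

list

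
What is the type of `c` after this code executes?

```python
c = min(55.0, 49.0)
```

min() of floats returns float

float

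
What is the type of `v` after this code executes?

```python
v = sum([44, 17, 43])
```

sum() of ints returns int

int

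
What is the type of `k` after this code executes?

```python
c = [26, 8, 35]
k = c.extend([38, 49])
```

list.extend() returns None

NoneType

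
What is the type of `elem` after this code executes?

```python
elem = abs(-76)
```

abs() of int returns int

int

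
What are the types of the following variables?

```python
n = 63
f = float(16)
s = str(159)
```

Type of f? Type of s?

f is float; s is str

float, str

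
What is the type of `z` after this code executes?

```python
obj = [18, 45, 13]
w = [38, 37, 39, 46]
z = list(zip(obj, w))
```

list(zip(...)) returns a list of tuples

list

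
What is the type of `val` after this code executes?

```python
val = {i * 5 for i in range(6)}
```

A set comprehension {expr for x in iterable} produces a set

set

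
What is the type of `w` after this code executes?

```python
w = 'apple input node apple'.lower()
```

str.lower() returns str

str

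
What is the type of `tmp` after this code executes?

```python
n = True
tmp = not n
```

'not' always returns bool

bool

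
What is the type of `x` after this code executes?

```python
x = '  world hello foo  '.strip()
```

str.strip() returns str

str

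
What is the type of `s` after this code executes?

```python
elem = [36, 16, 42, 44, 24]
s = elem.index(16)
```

list.index() returns int

int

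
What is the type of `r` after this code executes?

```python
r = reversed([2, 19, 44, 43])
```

reversed() on a list returns a list_reverseiterator

list_reverseiterator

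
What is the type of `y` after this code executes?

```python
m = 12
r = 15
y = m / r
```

int / int always returns float in Python 3 (12 / 15 = 0.8)

float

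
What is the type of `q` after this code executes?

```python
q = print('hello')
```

print() returns None

NoneType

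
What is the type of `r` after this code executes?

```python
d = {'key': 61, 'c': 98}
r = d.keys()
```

.keys() returns a dict_keys view object

dict_keys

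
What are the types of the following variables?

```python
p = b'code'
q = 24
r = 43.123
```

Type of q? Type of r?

q is int; r is float

int, float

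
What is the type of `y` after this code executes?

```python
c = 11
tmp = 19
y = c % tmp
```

int % int returns int (11 % 19 = 11)

int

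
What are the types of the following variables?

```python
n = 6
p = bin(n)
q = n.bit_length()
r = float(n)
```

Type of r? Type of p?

float() returns float; bin() returns str

float, str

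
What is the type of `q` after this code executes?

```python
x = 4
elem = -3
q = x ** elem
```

int ** negative int returns float

float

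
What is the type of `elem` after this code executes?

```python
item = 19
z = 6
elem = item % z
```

int % int returns int (19 % 6 = 1)

int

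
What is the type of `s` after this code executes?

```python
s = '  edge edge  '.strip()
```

str.strip() returns str

str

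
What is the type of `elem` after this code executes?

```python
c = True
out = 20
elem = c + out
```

bool + int returns int (True is 1, so 1 + 20 = 21)

int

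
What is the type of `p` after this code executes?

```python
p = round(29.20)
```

round() with no ndigits arg returns int

int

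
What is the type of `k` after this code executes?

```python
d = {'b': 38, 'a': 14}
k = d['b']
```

Accessing dict[str, int] with key 'b' returns int value 38

int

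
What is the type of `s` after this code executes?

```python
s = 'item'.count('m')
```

str.count() returns int

int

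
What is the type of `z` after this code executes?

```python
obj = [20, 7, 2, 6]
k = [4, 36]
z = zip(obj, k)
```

zip() returns a zip iterator object

zip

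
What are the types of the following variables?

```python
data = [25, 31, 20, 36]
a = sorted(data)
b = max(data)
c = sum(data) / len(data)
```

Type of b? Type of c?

max of ints returns int; int / int returns float

int, float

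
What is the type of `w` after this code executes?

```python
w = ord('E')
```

ord() returns int (Unicode code point)

int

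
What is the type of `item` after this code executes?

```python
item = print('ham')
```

print() returns None

NoneType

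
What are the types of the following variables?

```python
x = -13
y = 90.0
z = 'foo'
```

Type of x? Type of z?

x is int; z is str

int, str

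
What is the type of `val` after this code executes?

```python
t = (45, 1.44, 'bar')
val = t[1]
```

Index 1 of tuple is 1.44 which is float

float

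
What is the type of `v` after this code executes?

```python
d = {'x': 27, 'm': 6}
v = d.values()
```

.values() returns a dict_values view object

dict_values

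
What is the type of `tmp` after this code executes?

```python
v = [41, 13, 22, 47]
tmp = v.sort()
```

list.sort() returns None (sorts in place)

NoneType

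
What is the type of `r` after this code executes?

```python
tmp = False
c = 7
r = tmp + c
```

bool + int returns int (False is 0, so 0 + 7 = 7)

int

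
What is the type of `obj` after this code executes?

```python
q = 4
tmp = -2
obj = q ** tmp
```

int ** negative int returns float

float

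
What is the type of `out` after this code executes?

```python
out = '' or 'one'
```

'or' returns first truthy value ('one', which is str)

str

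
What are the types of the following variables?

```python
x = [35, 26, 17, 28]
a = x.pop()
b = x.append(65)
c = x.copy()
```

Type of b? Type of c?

list.append() returns None; list.copy() returns list

NoneType, list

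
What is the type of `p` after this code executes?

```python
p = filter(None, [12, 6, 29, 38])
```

filter() returns a filter iterator object

filter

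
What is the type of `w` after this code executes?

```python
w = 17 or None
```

'or' returns first truthy value (17, int)

int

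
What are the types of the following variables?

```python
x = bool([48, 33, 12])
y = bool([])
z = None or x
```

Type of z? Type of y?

None or <bool> returns the bool; bool() returns bool

bool, bool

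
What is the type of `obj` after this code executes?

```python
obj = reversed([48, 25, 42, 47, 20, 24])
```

reversed() on a list returns a list_reverseiterator

list_reverseiterator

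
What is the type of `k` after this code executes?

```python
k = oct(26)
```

oct() returns str representation

str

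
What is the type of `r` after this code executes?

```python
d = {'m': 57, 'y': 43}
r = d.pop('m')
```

dict.pop() returns the value (int)

int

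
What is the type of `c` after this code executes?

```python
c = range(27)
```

range() returns a range object

range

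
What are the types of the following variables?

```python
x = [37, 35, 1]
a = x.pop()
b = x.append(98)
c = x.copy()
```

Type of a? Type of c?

list.pop() returns the element (int); list.copy() returns list

int, list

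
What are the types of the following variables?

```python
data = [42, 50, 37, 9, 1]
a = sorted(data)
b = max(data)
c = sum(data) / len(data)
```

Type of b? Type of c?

max of ints returns int; int / int returns float

int, float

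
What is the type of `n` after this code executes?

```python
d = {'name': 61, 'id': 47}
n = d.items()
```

dict.items() returns a dict_items view

dict_items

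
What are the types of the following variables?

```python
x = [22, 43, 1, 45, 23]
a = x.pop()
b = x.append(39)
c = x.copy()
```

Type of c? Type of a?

list.copy() returns list; list.pop() returns the element (int)

list, int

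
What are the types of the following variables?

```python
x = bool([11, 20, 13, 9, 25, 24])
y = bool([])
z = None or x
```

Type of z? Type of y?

None or <bool> returns the bool; bool() returns bool

bool, bool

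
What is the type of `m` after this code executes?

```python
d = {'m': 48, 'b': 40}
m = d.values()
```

.values() returns a dict_values view object

dict_values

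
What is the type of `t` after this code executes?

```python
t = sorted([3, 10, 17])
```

sorted() always returns list

list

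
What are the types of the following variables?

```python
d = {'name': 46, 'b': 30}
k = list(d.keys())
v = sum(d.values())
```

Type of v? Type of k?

sum of int values returns int; list(...) returns list

int, list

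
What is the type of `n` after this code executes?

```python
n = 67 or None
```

'or' returns first truthy value (67, int)

int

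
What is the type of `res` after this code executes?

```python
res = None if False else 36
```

Ternary: condition is False, else branch (36) taken → int

int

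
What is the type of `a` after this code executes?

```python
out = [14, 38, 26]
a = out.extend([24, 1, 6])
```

list.extend() returns None

NoneType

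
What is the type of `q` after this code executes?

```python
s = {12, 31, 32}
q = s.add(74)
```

set.add() returns None (mutates in place)

NoneType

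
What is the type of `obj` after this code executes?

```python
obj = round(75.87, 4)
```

round() with ndigits arg returns float

float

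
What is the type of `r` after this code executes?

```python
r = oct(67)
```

oct() returns str representation

str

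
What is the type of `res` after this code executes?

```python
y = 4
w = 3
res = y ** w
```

int ** positive int returns int (4 ** 3 = 64)

int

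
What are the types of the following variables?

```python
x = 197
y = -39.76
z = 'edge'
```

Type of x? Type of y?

x is int; y is float

int, float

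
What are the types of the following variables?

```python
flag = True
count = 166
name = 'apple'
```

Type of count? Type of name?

count is int; name is str

int, str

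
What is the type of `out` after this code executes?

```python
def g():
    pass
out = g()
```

A function with no return statement returns None

NoneType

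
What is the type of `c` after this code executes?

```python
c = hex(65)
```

hex() returns str representation

str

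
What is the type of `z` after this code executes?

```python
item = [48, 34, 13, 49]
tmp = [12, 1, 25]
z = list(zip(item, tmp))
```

list(zip(...)) returns a list of tuples

list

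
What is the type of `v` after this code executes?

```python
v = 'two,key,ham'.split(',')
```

str.split() returns list

list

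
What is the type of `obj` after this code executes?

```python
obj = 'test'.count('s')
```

str.count() returns int

int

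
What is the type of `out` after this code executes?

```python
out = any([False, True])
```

any() returns bool

bool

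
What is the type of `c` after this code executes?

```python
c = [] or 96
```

'or' returns first truthy value (96, which is int)

int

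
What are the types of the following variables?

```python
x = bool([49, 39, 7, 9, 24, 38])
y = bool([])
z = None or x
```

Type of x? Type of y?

bool() returns bool; bool() returns bool

bool, bool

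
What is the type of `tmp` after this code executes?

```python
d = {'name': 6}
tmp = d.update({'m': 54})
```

dict.update() returns None

NoneType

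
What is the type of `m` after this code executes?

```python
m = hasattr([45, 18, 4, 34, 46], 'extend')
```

hasattr() returns bool

bool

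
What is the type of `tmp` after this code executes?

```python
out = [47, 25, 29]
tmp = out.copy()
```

list.copy() returns list

list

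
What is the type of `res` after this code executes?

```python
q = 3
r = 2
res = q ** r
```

int ** positive int returns int (3 ** 2 = 9)

int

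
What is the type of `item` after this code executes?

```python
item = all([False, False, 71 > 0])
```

all() returns bool

bool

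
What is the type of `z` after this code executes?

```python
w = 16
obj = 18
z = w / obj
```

int / int always returns float in Python 3 (16 / 18 = 0.888889)

float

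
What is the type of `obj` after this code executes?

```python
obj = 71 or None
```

'or' returns first truthy value (71, int)

int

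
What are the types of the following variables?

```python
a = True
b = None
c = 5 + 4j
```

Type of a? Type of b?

a is bool; b is NoneType

bool, NoneType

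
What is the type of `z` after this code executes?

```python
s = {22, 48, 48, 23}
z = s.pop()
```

Popping from a set of ints returns int

int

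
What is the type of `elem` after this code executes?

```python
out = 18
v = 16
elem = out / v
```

int / int always returns float in Python 3 (18 / 16 = 1.125)

float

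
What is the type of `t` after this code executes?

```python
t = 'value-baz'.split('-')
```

str.split() returns list

list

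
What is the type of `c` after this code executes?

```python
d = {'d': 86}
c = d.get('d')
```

dict.get() returns the value (int) when key is found

int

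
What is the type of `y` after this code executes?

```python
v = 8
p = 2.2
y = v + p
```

int + float returns float (8 + 2.2 = 10.2)

float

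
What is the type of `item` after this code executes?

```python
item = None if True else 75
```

Ternary: condition is True, if branch (None) taken → NoneType

NoneType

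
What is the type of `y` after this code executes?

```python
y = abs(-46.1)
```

abs() of float returns float

float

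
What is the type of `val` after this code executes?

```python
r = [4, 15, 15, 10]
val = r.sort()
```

list.sort() returns None (sorts in place)

NoneType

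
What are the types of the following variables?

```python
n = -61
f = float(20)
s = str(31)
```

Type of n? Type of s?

n is int; s is str

int, str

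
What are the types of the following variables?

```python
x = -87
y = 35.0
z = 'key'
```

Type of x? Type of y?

x is int; y is float

int, float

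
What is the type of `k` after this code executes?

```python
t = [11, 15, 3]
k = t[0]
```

Indexing a list of ints returns int (t[0] = 11)

int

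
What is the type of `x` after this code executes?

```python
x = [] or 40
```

'or' returns first truthy value (40, which is int)

int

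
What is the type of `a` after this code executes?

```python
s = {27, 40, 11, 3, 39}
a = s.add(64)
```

set.add() returns None (mutates in place)

NoneType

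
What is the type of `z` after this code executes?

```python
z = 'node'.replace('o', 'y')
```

str.replace() returns str

str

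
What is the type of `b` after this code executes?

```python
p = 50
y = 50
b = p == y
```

Equality comparison returns bool

bool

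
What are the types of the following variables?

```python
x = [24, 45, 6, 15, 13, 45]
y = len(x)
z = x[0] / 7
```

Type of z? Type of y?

int / int returns float; len() returns int

float, int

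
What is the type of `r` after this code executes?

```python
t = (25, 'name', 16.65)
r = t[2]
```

Index 2 of tuple is 16.65 which is float

float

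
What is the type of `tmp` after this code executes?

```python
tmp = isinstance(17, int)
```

isinstance() returns bool

bool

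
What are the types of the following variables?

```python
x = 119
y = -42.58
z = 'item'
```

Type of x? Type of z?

x is int; z is str

int, str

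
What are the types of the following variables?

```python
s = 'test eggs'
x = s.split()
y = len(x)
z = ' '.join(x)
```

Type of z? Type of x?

str.join() returns str; str.split() returns list

str, list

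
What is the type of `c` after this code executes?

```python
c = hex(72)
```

hex() returns str representation

str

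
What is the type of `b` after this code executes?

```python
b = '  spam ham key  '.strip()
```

str.strip() returns str

str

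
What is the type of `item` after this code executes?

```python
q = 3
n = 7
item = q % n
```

int % int returns int (3 % 7 = 3)

int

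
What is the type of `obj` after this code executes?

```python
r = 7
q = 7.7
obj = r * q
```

int * float returns float (7 * 7.7 = 53.9)

float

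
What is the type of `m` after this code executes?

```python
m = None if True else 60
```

Ternary: condition is True, if branch (None) taken → NoneType

NoneType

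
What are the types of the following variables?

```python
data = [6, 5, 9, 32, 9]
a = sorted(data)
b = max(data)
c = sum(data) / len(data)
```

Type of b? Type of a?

max of ints returns int; sorted() returns list

int, list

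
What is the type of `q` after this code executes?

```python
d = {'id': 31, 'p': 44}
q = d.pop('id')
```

dict.pop() returns the value (int)

int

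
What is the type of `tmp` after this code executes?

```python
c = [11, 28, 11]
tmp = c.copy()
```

list.copy() returns list

list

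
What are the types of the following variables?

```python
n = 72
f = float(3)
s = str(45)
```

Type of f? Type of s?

f is float; s is str

float, str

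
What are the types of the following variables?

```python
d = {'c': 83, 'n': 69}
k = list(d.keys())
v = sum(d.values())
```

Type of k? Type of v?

list(...) returns list; sum of int values returns int

list, int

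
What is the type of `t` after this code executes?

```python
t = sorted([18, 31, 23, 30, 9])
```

sorted() always returns list

list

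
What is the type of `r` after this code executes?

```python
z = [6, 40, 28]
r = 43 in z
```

'in' operator returns bool

bool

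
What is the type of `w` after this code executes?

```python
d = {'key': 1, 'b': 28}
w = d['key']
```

Accessing dict[str, int] with key 'key' returns int value 1

int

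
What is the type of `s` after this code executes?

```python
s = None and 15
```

'and' returns first falsy value (None)

NoneType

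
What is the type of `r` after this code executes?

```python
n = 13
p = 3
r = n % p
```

int % int returns int (13 % 3 = 1)

int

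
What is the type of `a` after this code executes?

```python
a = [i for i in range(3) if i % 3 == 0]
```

A list comprehension [...] produces a list

list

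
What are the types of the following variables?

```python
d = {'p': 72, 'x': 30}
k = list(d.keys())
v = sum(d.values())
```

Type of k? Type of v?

list(...) returns list; sum of int values returns int

list, int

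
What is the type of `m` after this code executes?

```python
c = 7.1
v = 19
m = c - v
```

float - int returns float (7.1 - 19 = -11.9)

float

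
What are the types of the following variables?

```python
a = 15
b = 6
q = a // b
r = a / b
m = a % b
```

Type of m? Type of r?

int % int returns int; int / int returns float

int, float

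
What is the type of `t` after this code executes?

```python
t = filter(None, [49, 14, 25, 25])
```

filter() returns a filter iterator object

filter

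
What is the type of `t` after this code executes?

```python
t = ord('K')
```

ord() returns int (Unicode code point)

int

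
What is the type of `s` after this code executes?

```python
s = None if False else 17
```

Ternary: condition is False, else branch (17) taken → int

int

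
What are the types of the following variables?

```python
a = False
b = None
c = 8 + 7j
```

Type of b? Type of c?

b is NoneType; c is complex

NoneType, complex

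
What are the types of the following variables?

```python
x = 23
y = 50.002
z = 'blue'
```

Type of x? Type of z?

x is int; z is str

int, str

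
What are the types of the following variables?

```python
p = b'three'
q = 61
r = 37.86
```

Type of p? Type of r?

p is bytes; r is float

bytes, float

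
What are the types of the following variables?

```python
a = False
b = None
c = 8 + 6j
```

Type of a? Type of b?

a is bool; b is NoneType

bool, NoneType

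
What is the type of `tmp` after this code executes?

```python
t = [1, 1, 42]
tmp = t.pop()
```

list.pop() returns the popped element (int here)

int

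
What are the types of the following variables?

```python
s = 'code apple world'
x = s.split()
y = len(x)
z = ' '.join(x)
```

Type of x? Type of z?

str.split() returns list; str.join() returns str

list, str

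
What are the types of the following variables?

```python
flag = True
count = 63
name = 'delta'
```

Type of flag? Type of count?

flag is bool; count is int

bool, int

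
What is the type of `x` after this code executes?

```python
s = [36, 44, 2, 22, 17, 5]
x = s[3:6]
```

Slicing a list always returns a list

list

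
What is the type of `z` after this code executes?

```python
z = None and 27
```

'and' returns first falsy value (None)

NoneType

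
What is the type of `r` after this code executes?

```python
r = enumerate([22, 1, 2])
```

enumerate() returns an enumerate iterator object

enumerate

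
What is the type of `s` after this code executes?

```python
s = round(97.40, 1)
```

round() with ndigits arg returns float

float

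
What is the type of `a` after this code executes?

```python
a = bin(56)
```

bin() returns str representation

str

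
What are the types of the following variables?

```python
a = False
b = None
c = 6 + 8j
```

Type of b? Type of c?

b is NoneType; c is complex

NoneType, complex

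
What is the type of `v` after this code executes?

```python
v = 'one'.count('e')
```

str.count() returns int

int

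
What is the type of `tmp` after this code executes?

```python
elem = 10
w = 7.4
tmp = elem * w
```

int * float returns float (10 * 7.4 = 74.0)

float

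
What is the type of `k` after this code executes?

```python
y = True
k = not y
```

'not' always returns bool

bool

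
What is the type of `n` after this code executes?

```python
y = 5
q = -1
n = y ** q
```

int ** negative int returns float

float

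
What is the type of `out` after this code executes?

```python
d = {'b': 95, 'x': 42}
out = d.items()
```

dict.items() returns a dict_items view

dict_items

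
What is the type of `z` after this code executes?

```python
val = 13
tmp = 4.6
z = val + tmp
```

int + float returns float (13 + 4.6 = 17.6)

float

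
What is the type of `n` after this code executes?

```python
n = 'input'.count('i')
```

str.count() returns int

int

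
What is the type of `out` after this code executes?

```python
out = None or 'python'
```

'or' with None returns the other value ('python', str)

str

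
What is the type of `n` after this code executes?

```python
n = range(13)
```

range() returns a range object

range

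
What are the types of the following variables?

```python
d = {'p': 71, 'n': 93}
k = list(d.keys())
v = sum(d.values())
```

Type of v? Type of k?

sum of int values returns int; list(...) returns list

int, list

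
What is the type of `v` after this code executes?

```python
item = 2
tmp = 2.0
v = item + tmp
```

int + float returns float (2 + 2.0 = 4.0)

float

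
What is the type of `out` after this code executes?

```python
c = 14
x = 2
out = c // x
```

int // int returns int (14 // 2 = 7)

int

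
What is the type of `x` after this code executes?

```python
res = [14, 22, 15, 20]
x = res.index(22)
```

list.index() returns int

int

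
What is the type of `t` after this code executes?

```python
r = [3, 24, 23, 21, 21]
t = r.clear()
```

list.clear() returns None

NoneType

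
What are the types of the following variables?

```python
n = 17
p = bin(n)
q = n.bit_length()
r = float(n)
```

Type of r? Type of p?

float() returns float; bin() returns str

float, str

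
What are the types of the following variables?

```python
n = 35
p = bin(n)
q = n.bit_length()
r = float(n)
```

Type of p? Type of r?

bin() returns str; float() returns float

str, float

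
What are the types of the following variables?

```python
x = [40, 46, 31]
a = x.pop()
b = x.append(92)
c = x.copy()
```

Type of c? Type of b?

list.copy() returns list; list.append() returns None

list, NoneType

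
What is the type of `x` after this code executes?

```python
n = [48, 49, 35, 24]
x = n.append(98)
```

list.append() returns None (mutates in place)

NoneType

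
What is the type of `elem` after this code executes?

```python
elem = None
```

None has type NoneType

NoneType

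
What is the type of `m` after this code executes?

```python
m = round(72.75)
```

round() with no ndigits arg returns int

int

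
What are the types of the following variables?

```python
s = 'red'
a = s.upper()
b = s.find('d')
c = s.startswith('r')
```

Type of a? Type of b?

str.upper() returns str; str.find() returns int

str, int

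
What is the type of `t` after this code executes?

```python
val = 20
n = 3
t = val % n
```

int % int returns int (20 % 3 = 2)

int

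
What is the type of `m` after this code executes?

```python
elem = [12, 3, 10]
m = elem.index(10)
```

list.index() returns int

int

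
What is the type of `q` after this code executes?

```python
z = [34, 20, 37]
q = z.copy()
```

list.copy() returns list

list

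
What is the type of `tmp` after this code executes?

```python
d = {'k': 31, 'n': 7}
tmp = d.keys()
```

.keys() returns a dict_keys view object

dict_keys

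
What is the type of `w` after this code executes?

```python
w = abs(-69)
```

abs() of int returns int

int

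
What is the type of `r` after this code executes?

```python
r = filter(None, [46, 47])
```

filter() returns a filter iterator object

filter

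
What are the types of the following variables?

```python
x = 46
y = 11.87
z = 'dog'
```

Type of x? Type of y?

x is int; y is float

int, float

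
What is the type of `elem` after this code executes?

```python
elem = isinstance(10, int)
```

isinstance() returns bool

bool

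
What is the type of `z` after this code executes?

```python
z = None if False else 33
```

Ternary: condition is False, else branch (33) taken → int

int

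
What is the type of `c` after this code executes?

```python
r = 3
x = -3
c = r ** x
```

int ** negative int returns float

float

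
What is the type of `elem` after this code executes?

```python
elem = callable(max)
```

callable() returns bool

bool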